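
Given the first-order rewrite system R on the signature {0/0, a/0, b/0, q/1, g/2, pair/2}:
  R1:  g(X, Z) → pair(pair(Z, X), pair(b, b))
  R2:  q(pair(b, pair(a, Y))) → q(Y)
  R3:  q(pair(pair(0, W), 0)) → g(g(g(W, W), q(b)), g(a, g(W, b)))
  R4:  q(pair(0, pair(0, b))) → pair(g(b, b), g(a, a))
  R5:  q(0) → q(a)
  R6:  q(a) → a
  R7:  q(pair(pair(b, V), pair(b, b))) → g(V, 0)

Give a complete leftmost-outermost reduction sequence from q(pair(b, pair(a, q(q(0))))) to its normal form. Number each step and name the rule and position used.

1. q(pair(b, pair(a, q(q(0)))))  →  q(q(q(0)))   [R2 at ε]
2. q(q(q(0)))  →  q(q(q(a)))   [R5 at 1.1]
3. q(q(q(a)))  →  q(q(a))   [R6 at 1.1]
4. q(q(a))  →  q(a)   [R6 at 1]
5. q(a)  →  a   [R6 at ε]

a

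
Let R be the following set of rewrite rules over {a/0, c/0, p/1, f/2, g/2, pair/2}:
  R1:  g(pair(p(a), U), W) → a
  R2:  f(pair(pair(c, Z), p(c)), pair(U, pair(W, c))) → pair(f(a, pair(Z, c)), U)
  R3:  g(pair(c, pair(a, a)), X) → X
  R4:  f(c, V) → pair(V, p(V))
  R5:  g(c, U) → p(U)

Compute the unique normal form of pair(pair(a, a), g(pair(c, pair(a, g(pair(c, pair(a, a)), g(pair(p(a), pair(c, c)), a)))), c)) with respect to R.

pair(pair(a, a), c)

1. pair(pair(a, a), g(pair(c, pair(a, g(pair(c, pair(a, a)), g(pair(p(a), pair(c, c)), a)))), c))  →  pair(pair(a, a), g(pair(c, pair(a, g(pair(p(a), pair(c, c)), a))), c))   [R3 at 2.1.2.2]
2. pair(pair(a, a), g(pair(c, pair(a, g(pair(p(a), pair(c, c)), a))), c))  →  pair(pair(a, a), g(pair(c, pair(a, a)), c))   [R1 at 2.1.2.2]
3. pair(pair(a, a), g(pair(c, pair(a, a)), c))  →  pair(pair(a, a), c)   [R3 at 2]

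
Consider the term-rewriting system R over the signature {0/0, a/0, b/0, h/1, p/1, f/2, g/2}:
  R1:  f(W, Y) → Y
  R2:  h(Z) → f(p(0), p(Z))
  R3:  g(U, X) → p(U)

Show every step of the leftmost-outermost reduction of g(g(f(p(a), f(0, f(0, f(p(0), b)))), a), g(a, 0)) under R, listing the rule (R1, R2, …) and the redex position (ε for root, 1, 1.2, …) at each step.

1. g(g(f(p(a), f(0, f(0, f(p(0), b)))), a), g(a, 0))  →  p(g(f(p(a), f(0, f(0, f(p(0), b)))), a))   [R3 at ε]
2. p(g(f(p(a), f(0, f(0, f(p(0), b)))), a))  →  p(p(f(p(a), f(0, f(0, f(p(0), b))))))   [R3 at 1]
3. p(p(f(p(a), f(0, f(0, f(p(0), b))))))  →  p(p(f(0, f(0, f(p(0), b)))))   [R1 at 1.1]
4. p(p(f(0, f(0, f(p(0), b)))))  →  p(p(f(0, f(p(0), b))))   [R1 at 1.1]
5. p(p(f(0, f(p(0), b))))  →  p(p(f(p(0), b)))   [R1 at 1.1]
6. p(p(f(p(0), b)))  →  p(p(b))   [R1 at 1.1]

p(p(b))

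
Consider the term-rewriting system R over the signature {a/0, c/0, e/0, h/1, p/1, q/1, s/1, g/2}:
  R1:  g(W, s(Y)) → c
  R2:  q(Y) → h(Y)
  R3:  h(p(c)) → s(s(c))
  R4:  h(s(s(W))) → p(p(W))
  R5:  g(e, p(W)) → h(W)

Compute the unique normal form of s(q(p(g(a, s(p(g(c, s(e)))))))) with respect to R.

s(s(s(c)))

1. s(q(p(g(a, s(p(g(c, s(e))))))))  →  s(h(p(g(a, s(p(g(c, s(e))))))))   [R2 at 1]
2. s(h(p(g(a, s(p(g(c, s(e))))))))  →  s(h(p(c)))   [R1 at 1.1.1]
3. s(h(p(c)))  →  s(s(s(c)))   [R3 at 1]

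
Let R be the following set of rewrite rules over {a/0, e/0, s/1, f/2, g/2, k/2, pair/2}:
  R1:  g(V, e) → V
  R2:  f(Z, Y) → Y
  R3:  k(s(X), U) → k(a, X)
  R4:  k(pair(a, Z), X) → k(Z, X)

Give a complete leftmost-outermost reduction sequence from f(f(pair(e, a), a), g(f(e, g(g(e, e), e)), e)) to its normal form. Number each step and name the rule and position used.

e

1. f(f(pair(e, a), a), g(f(e, g(g(e, e), e)), e))  →  g(f(e, g(g(e, e), e)), e)   [R2 at ε]
2. g(f(e, g(g(e, e), e)), e)  →  f(e, g(g(e, e), e))   [R1 at ε]
3. f(e, g(g(e, e), e))  →  g(g(e, e), e)   [R2 at ε]
4. g(g(e, e), e)  →  g(e, e)   [R1 at ε]
5. g(e, e)  →  e   [R1 at ε]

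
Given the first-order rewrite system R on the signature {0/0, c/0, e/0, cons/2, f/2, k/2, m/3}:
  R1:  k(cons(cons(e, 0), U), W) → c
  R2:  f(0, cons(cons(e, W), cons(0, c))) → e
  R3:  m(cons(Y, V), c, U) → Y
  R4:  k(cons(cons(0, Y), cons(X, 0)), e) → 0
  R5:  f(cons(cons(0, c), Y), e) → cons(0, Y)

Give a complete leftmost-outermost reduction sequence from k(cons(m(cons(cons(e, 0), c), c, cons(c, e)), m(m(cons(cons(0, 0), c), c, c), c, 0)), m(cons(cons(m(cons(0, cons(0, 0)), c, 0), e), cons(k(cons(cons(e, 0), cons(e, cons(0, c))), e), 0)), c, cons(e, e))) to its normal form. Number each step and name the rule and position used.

1. k(cons(m(cons(cons(e, 0), c), c, cons(c, e)), m(m(cons(cons(0, 0), c), c, c), c, 0)), m(cons(cons(m(cons(0, cons(0, 0)), c, 0), e), cons(k(cons(cons(e, 0), cons(e, cons(0, c))), e), 0)), c, cons(e, e)))  →  k(cons(cons(e, 0), m(m(cons(cons(0, 0), c), c, c), c, 0)), m(cons(cons(m(cons(0, cons(0, 0)), c, 0), e), cons(k(cons(cons(e, 0), cons(e, cons(0, c))), e), 0)), c, cons(e, e)))   [R3 at 1.1]
2. k(cons(cons(e, 0), m(m(cons(cons(0, 0), c), c, c), c, 0)), m(cons(cons(m(cons(0, cons(0, 0)), c, 0), e), cons(k(cons(cons(e, 0), cons(e, cons(0, c))), e), 0)), c, cons(e, e)))  →  c   [R1 at ε]

c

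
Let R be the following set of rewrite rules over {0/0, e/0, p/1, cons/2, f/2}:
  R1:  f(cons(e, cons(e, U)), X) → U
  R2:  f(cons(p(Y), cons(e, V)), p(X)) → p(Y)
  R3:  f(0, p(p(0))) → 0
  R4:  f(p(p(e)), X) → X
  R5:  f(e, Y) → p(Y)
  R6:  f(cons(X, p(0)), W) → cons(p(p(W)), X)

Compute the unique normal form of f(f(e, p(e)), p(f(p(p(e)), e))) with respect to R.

p(e)

1. f(f(e, p(e)), p(f(p(p(e)), e)))  →  f(p(p(e)), p(f(p(p(e)), e)))   [R5 at 1]
2. f(p(p(e)), p(f(p(p(e)), e)))  →  p(f(p(p(e)), e))   [R4 at ε]
3. p(f(p(p(e)), e))  →  p(e)   [R4 at 1]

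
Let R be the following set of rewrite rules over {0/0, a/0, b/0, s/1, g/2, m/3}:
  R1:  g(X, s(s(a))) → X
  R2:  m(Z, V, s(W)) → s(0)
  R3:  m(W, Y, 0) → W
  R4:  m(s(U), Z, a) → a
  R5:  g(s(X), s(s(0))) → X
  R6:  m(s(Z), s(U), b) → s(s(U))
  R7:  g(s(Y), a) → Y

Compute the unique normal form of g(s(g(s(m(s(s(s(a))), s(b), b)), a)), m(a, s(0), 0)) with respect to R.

1. g(s(g(s(m(s(s(s(a))), s(b), b)), a)), m(a, s(0), 0))  →  g(s(m(s(s(s(a))), s(b), b)), m(a, s(0), 0))   [R7 at 1.1]
2. g(s(m(s(s(s(a))), s(b), b)), m(a, s(0), 0))  →  g(s(s(s(b))), m(a, s(0), 0))   [R6 at 1.1]
3. g(s(s(s(b))), m(a, s(0), 0))  →  g(s(s(s(b))), a)   [R3 at 2]
4. g(s(s(s(b))), a)  →  s(s(b))   [R7 at ε]

s(s(b))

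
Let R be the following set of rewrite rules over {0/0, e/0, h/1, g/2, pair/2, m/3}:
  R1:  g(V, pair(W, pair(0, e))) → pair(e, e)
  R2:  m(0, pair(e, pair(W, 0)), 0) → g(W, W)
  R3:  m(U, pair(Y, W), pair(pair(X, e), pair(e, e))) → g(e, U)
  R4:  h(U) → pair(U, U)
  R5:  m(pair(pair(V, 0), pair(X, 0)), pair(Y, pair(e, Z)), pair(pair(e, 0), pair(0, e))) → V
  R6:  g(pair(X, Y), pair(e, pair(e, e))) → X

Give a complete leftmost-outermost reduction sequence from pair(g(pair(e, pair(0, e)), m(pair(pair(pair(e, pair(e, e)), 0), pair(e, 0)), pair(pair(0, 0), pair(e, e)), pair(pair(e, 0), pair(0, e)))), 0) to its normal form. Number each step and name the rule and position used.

pair(e, 0)

1. pair(g(pair(e, pair(0, e)), m(pair(pair(pair(e, pair(e, e)), 0), pair(e, 0)), pair(pair(0, 0), pair(e, e)), pair(pair(e, 0), pair(0, e)))), 0)  →  pair(g(pair(e, pair(0, e)), pair(e, pair(e, e))), 0)   [R5 at 1.2]
2. pair(g(pair(e, pair(0, e)), pair(e, pair(e, e))), 0)  →  pair(e, 0)   [R6 at 1]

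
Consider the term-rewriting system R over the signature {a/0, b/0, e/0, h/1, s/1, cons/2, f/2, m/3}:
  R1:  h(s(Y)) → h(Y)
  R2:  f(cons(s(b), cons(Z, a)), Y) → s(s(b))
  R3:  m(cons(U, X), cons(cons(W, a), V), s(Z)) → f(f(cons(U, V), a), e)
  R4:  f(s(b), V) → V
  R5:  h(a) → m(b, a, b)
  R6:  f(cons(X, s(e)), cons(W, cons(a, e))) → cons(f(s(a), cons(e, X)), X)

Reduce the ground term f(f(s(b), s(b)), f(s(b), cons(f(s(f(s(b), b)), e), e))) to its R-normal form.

1. f(f(s(b), s(b)), f(s(b), cons(f(s(f(s(b), b)), e), e)))  →  f(s(b), f(s(b), cons(f(s(f(s(b), b)), e), e)))   [R4 at 1]
2. f(s(b), f(s(b), cons(f(s(f(s(b), b)), e), e)))  →  f(s(b), cons(f(s(f(s(b), b)), e), e))   [R4 at ε]
3. f(s(b), cons(f(s(f(s(b), b)), e), e))  →  cons(f(s(f(s(b), b)), e), e)   [R4 at ε]
4. cons(f(s(f(s(b), b)), e), e)  →  cons(f(s(b), e), e)   [R4 at 1.1.1]
5. cons(f(s(b), e), e)  →  cons(e, e)   [R4 at 1]

cons(e, e)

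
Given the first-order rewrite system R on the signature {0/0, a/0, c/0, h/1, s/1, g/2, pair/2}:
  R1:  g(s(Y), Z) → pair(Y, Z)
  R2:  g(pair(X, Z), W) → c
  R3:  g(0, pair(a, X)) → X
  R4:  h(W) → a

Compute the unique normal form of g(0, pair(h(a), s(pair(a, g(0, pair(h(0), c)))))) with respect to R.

1. g(0, pair(h(a), s(pair(a, g(0, pair(h(0), c))))))  →  g(0, pair(a, s(pair(a, g(0, pair(h(0), c))))))   [R4 at 2.1]
2. g(0, pair(a, s(pair(a, g(0, pair(h(0), c))))))  →  s(pair(a, g(0, pair(h(0), c))))   [R3 at ε]
3. s(pair(a, g(0, pair(h(0), c))))  →  s(pair(a, g(0, pair(a, c))))   [R4 at 1.2.2.1]
4. s(pair(a, g(0, pair(a, c))))  →  s(pair(a, c))   [R3 at 1.2]

s(pair(a, c))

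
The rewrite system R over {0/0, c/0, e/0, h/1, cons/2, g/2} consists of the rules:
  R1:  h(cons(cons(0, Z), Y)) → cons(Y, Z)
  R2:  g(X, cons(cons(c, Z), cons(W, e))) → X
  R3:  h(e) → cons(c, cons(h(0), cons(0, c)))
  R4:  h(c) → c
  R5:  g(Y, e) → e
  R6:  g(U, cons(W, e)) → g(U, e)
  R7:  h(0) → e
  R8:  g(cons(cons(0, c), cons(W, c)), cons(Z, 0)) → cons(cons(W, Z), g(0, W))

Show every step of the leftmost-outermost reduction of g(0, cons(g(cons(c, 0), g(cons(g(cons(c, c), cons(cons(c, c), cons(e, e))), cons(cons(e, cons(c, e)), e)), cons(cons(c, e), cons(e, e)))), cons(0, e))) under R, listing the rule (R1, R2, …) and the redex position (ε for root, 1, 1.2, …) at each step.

1. g(0, cons(g(cons(c, 0), g(cons(g(cons(c, c), cons(cons(c, c), cons(e, e))), cons(cons(e, cons(c, e)), e)), cons(cons(c, e), cons(e, e)))), cons(0, e)))  →  g(0, cons(g(cons(c, 0), cons(g(cons(c, c), cons(cons(c, c), cons(e, e))), cons(cons(e, cons(c, e)), e))), cons(0, e)))   [R2 at 2.1.2]
2. g(0, cons(g(cons(c, 0), cons(g(cons(c, c), cons(cons(c, c), cons(e, e))), cons(cons(e, cons(c, e)), e))), cons(0, e)))  →  g(0, cons(g(cons(c, 0), cons(cons(c, c), cons(cons(e, cons(c, e)), e))), cons(0, e)))   [R2 at 2.1.2.1]
3. g(0, cons(g(cons(c, 0), cons(cons(c, c), cons(cons(e, cons(c, e)), e))), cons(0, e)))  →  g(0, cons(cons(c, 0), cons(0, e)))   [R2 at 2.1]
4. g(0, cons(cons(c, 0), cons(0, e)))  →  0   [R2 at ε]

0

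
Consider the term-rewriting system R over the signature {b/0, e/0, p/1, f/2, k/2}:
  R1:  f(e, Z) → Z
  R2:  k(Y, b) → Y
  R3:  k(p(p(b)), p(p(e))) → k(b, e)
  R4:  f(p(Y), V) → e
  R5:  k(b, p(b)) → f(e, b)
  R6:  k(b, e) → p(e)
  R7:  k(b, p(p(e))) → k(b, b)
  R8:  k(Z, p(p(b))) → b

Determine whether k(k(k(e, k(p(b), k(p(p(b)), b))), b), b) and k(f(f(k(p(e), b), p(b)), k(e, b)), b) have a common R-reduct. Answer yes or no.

yes — NF(t₁) = e, NF(t₂) = e

Reduce t₁ = k(k(k(e, k(p(b), k(p(p(b)), b))), b), b):
1. k(k(k(e, k(p(b), k(p(p(b)), b))), b), b)  →  k(k(e, k(p(b), k(p(p(b)), b))), b)   [R2 at ε]
2. k(k(e, k(p(b), k(p(p(b)), b))), b)  →  k(e, k(p(b), k(p(p(b)), b)))   [R2 at ε]
3. k(e, k(p(b), k(p(p(b)), b)))  →  k(e, k(p(b), p(p(b))))   [R2 at 2.2]
4. k(e, k(p(b), p(p(b))))  →  k(e, b)   [R8 at 2]
5. k(e, b)  →  e   [R2 at ε]

Reduce t₂ = k(f(f(k(p(e), b), p(b)), k(e, b)), b):
1. k(f(f(k(p(e), b), p(b)), k(e, b)), b)  →  f(f(k(p(e), b), p(b)), k(e, b))   [R2 at ε]
2. f(f(k(p(e), b), p(b)), k(e, b))  →  f(f(p(e), p(b)), k(e, b))   [R2 at 1.1]
3. f(f(p(e), p(b)), k(e, b))  →  f(e, k(e, b))   [R4 at 1]
4. f(e, k(e, b))  →  k(e, b)   [R1 at ε]
5. k(e, b)  →  e   [R2 at ε]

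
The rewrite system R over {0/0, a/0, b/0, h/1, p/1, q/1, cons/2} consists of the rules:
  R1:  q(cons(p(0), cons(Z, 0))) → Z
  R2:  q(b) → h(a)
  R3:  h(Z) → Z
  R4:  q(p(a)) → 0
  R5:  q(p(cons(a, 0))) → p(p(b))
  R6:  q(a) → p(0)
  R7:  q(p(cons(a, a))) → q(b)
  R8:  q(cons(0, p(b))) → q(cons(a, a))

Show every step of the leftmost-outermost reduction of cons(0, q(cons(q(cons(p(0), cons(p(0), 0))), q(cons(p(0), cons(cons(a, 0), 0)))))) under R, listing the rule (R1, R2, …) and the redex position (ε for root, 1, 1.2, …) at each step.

cons(0, a)

1. cons(0, q(cons(q(cons(p(0), cons(p(0), 0))), q(cons(p(0), cons(cons(a, 0), 0))))))  →  cons(0, q(cons(p(0), q(cons(p(0), cons(cons(a, 0), 0))))))   [R1 at 2.1.1]
2. cons(0, q(cons(p(0), q(cons(p(0), cons(cons(a, 0), 0))))))  →  cons(0, q(cons(p(0), cons(a, 0))))   [R1 at 2.1.2]
3. cons(0, q(cons(p(0), cons(a, 0))))  →  cons(0, a)   [R1 at 2]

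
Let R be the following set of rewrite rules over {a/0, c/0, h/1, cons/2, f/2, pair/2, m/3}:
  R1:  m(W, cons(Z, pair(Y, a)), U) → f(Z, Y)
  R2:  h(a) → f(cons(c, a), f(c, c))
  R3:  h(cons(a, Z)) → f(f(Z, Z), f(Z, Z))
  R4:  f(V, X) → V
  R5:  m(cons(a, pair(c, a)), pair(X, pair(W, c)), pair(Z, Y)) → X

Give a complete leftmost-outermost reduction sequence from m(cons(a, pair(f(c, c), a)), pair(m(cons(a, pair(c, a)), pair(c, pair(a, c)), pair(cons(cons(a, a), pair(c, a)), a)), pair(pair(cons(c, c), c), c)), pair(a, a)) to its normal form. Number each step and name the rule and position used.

c

1. m(cons(a, pair(f(c, c), a)), pair(m(cons(a, pair(c, a)), pair(c, pair(a, c)), pair(cons(cons(a, a), pair(c, a)), a)), pair(pair(cons(c, c), c), c)), pair(a, a))  →  m(cons(a, pair(c, a)), pair(m(cons(a, pair(c, a)), pair(c, pair(a, c)), pair(cons(cons(a, a), pair(c, a)), a)), pair(pair(cons(c, c), c), c)), pair(a, a))   [R4 at 1.2.1]
2. m(cons(a, pair(c, a)), pair(m(cons(a, pair(c, a)), pair(c, pair(a, c)), pair(cons(cons(a, a), pair(c, a)), a)), pair(pair(cons(c, c), c), c)), pair(a, a))  →  m(cons(a, pair(c, a)), pair(c, pair(a, c)), pair(cons(cons(a, a), pair(c, a)), a))   [R5 at ε]
3. m(cons(a, pair(c, a)), pair(c, pair(a, c)), pair(cons(cons(a, a), pair(c, a)), a))  →  c   [R5 at ε]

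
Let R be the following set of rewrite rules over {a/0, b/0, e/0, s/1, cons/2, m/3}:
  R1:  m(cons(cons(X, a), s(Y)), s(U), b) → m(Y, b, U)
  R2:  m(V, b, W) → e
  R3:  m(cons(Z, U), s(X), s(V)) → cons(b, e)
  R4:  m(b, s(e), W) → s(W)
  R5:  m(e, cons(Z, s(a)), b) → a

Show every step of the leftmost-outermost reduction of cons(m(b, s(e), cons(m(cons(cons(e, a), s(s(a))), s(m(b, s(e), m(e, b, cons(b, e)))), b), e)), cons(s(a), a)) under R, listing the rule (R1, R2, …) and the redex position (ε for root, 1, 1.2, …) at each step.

1. cons(m(b, s(e), cons(m(cons(cons(e, a), s(s(a))), s(m(b, s(e), m(e, b, cons(b, e)))), b), e)), cons(s(a), a))  →  cons(s(cons(m(cons(cons(e, a), s(s(a))), s(m(b, s(e), m(e, b, cons(b, e)))), b), e)), cons(s(a), a))   [R4 at 1]
2. cons(s(cons(m(cons(cons(e, a), s(s(a))), s(m(b, s(e), m(e, b, cons(b, e)))), b), e)), cons(s(a), a))  →  cons(s(cons(m(s(a), b, m(b, s(e), m(e, b, cons(b, e)))), e)), cons(s(a), a))   [R1 at 1.1.1]
3. cons(s(cons(m(s(a), b, m(b, s(e), m(e, b, cons(b, e)))), e)), cons(s(a), a))  →  cons(s(cons(e, e)), cons(s(a), a))   [R2 at 1.1.1]

cons(s(cons(e, e)), cons(s(a), a))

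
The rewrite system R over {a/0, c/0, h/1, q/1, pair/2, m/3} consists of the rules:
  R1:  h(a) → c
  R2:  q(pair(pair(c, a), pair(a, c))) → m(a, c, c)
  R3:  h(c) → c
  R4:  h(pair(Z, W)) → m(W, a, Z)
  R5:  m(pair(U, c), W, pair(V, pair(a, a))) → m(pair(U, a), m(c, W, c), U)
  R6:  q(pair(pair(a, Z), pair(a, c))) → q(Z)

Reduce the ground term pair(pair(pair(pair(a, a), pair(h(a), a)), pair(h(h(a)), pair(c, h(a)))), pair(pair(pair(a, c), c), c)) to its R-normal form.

pair(pair(pair(pair(a, a), pair(c, a)), pair(c, pair(c, c))), pair(pair(pair(a, c), c), c))

1. pair(pair(pair(pair(a, a), pair(h(a), a)), pair(h(h(a)), pair(c, h(a)))), pair(pair(pair(a, c), c), c))  →  pair(pair(pair(pair(a, a), pair(c, a)), pair(h(h(a)), pair(c, h(a)))), pair(pair(pair(a, c), c), c))   [R1 at 1.1.2.1]
2. pair(pair(pair(pair(a, a), pair(c, a)), pair(h(h(a)), pair(c, h(a)))), pair(pair(pair(a, c), c), c))  →  pair(pair(pair(pair(a, a), pair(c, a)), pair(h(c), pair(c, h(a)))), pair(pair(pair(a, c), c), c))   [R1 at 1.2.1.1]
3. pair(pair(pair(pair(a, a), pair(c, a)), pair(h(c), pair(c, h(a)))), pair(pair(pair(a, c), c), c))  →  pair(pair(pair(pair(a, a), pair(c, a)), pair(c, pair(c, h(a)))), pair(pair(pair(a, c), c), c))   [R3 at 1.2.1]
4. pair(pair(pair(pair(a, a), pair(c, a)), pair(c, pair(c, h(a)))), pair(pair(pair(a, c), c), c))  →  pair(pair(pair(pair(a, a), pair(c, a)), pair(c, pair(c, c))), pair(pair(pair(a, c), c), c))   [R1 at 1.2.2.2]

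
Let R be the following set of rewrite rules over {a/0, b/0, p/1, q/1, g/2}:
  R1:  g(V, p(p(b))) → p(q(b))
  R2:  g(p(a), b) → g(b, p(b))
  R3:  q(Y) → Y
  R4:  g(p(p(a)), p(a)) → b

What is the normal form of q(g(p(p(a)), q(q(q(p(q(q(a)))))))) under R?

1. q(g(p(p(a)), q(q(q(p(q(q(a))))))))  →  g(p(p(a)), q(q(q(p(q(q(a)))))))   [R3 at ε]
2. g(p(p(a)), q(q(q(p(q(q(a)))))))  →  g(p(p(a)), q(q(p(q(q(a))))))   [R3 at 2]
3. g(p(p(a)), q(q(p(q(q(a))))))  →  g(p(p(a)), q(p(q(q(a)))))   [R3 at 2]
4. g(p(p(a)), q(p(q(q(a)))))  →  g(p(p(a)), p(q(q(a))))   [R3 at 2]
5. g(p(p(a)), p(q(q(a))))  →  g(p(p(a)), p(q(a)))   [R3 at 2.1]
6. g(p(p(a)), p(q(a)))  →  g(p(p(a)), p(a))   [R3 at 2.1]
7. g(p(p(a)), p(a))  →  b   [R4 at ε]

b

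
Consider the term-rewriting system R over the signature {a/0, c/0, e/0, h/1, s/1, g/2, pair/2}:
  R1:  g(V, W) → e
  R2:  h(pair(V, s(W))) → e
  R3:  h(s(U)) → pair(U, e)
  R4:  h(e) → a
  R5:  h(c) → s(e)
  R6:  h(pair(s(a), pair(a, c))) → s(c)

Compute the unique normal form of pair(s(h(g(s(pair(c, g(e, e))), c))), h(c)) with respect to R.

1. pair(s(h(g(s(pair(c, g(e, e))), c))), h(c))  →  pair(s(h(e)), h(c))   [R1 at 1.1.1]
2. pair(s(h(e)), h(c))  →  pair(s(a), h(c))   [R4 at 1.1]
3. pair(s(a), h(c))  →  pair(s(a), s(e))   [R5 at 2]

pair(s(a), s(e))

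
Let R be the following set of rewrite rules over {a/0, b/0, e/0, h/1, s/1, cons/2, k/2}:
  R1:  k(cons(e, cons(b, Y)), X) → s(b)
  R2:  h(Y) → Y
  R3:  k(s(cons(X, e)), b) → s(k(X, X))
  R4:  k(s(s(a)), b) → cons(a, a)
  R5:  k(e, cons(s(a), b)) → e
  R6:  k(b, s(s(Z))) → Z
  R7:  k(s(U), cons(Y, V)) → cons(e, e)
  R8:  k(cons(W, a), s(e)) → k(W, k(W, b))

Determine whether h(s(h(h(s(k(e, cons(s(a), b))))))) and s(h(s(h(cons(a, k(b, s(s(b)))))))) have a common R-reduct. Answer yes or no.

no — NF(t₁) = s(s(e)), NF(t₂) = s(s(cons(a, b)))

Reduce t₁ = h(s(h(h(s(k(e, cons(s(a), b))))))):
1. h(s(h(h(s(k(e, cons(s(a), b)))))))  →  s(h(h(s(k(e, cons(s(a), b))))))   [R2 at ε]
2. s(h(h(s(k(e, cons(s(a), b))))))  →  s(h(s(k(e, cons(s(a), b)))))   [R2 at 1]
3. s(h(s(k(e, cons(s(a), b)))))  →  s(s(k(e, cons(s(a), b))))   [R2 at 1]
4. s(s(k(e, cons(s(a), b))))  →  s(s(e))   [R5 at 1.1]

Reduce t₂ = s(h(s(h(cons(a, k(b, s(s(b)))))))):
1. s(h(s(h(cons(a, k(b, s(s(b))))))))  →  s(s(h(cons(a, k(b, s(s(b)))))))   [R2 at 1]
2. s(s(h(cons(a, k(b, s(s(b)))))))  →  s(s(cons(a, k(b, s(s(b))))))   [R2 at 1.1]
3. s(s(cons(a, k(b, s(s(b))))))  →  s(s(cons(a, b)))   [R6 at 1.1.2]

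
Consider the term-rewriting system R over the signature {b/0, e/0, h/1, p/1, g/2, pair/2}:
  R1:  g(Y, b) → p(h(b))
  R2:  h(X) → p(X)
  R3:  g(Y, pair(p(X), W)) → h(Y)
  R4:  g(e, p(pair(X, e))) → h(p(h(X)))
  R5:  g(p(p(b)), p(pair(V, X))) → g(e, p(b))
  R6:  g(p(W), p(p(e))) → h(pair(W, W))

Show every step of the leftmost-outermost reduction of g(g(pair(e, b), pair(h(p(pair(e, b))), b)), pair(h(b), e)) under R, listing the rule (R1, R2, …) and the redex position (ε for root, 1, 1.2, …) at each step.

1. g(g(pair(e, b), pair(h(p(pair(e, b))), b)), pair(h(b), e))  →  g(g(pair(e, b), pair(p(p(pair(e, b))), b)), pair(h(b), e))   [R2 at 1.2.1]
2. g(g(pair(e, b), pair(p(p(pair(e, b))), b)), pair(h(b), e))  →  g(h(pair(e, b)), pair(h(b), e))   [R3 at 1]
3. g(h(pair(e, b)), pair(h(b), e))  →  g(p(pair(e, b)), pair(h(b), e))   [R2 at 1]
4. g(p(pair(e, b)), pair(h(b), e))  →  g(p(pair(e, b)), pair(p(b), e))   [R2 at 2.1]
5. g(p(pair(e, b)), pair(p(b), e))  →  h(p(pair(e, b)))   [R3 at ε]
6. h(p(pair(e, b)))  →  p(p(pair(e, b)))   [R2 at ε]

p(p(pair(e, b)))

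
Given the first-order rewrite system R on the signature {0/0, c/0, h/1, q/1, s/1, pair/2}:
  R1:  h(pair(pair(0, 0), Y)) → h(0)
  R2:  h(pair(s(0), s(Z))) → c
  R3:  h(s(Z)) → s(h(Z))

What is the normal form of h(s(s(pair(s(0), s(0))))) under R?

s(s(c))

1. h(s(s(pair(s(0), s(0)))))  →  s(h(s(pair(s(0), s(0)))))   [R3 at ε]
2. s(h(s(pair(s(0), s(0)))))  →  s(s(h(pair(s(0), s(0)))))   [R3 at 1]
3. s(s(h(pair(s(0), s(0)))))  →  s(s(c))   [R2 at 1.1]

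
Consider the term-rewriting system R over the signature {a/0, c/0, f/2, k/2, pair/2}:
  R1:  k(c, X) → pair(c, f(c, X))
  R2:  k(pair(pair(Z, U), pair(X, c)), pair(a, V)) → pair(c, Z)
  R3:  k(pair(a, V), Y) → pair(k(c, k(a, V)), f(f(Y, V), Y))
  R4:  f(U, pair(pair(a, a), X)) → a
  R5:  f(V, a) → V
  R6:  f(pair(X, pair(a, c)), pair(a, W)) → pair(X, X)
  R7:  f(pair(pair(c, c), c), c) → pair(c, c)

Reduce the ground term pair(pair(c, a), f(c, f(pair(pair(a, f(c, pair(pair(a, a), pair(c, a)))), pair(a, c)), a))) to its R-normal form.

1. pair(pair(c, a), f(c, f(pair(pair(a, f(c, pair(pair(a, a), pair(c, a)))), pair(a, c)), a)))  →  pair(pair(c, a), f(c, pair(pair(a, f(c, pair(pair(a, a), pair(c, a)))), pair(a, c))))   [R5 at 2.2]
2. pair(pair(c, a), f(c, pair(pair(a, f(c, pair(pair(a, a), pair(c, a)))), pair(a, c))))  →  pair(pair(c, a), f(c, pair(pair(a, a), pair(a, c))))   [R4 at 2.2.1.2]
3. pair(pair(c, a), f(c, pair(pair(a, a), pair(a, c))))  →  pair(pair(c, a), a)   [R4 at 2]

pair(pair(c, a), a)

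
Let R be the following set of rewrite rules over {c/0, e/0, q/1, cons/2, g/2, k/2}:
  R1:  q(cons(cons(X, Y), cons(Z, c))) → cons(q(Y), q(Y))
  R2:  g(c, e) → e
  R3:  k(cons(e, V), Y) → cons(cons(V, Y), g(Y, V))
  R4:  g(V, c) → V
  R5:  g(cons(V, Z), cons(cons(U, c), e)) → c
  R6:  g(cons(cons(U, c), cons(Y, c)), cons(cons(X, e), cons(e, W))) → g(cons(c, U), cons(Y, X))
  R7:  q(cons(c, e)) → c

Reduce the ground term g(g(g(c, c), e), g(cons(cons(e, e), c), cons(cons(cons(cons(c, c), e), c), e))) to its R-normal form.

e

1. g(g(g(c, c), e), g(cons(cons(e, e), c), cons(cons(cons(cons(c, c), e), c), e)))  →  g(g(c, e), g(cons(cons(e, e), c), cons(cons(cons(cons(c, c), e), c), e)))   [R4 at 1.1]
2. g(g(c, e), g(cons(cons(e, e), c), cons(cons(cons(cons(c, c), e), c), e)))  →  g(e, g(cons(cons(e, e), c), cons(cons(cons(cons(c, c), e), c), e)))   [R2 at 1]
3. g(e, g(cons(cons(e, e), c), cons(cons(cons(cons(c, c), e), c), e)))  →  g(e, c)   [R5 at 2]
4. g(e, c)  →  e   [R4 at ε]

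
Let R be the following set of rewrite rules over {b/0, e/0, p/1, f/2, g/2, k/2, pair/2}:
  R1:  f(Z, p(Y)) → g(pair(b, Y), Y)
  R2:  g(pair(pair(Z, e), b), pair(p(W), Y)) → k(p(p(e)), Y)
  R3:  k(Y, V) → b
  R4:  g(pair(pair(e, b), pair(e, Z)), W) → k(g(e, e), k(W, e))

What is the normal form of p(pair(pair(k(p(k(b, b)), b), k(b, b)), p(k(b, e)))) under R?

1. p(pair(pair(k(p(k(b, b)), b), k(b, b)), p(k(b, e))))  →  p(pair(pair(b, k(b, b)), p(k(b, e))))   [R3 at 1.1.1]
2. p(pair(pair(b, k(b, b)), p(k(b, e))))  →  p(pair(pair(b, b), p(k(b, e))))   [R3 at 1.1.2]
3. p(pair(pair(b, b), p(k(b, e))))  →  p(pair(pair(b, b), p(b)))   [R3 at 1.2.1]

p(pair(pair(b, b), p(b)))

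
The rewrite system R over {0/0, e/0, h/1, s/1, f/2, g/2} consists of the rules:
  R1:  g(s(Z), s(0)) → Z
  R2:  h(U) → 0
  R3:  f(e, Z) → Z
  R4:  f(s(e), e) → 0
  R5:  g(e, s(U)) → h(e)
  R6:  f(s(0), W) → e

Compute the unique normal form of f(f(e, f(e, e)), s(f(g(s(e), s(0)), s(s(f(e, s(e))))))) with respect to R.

1. f(f(e, f(e, e)), s(f(g(s(e), s(0)), s(s(f(e, s(e)))))))  →  f(f(e, e), s(f(g(s(e), s(0)), s(s(f(e, s(e)))))))   [R3 at 1]
2. f(f(e, e), s(f(g(s(e), s(0)), s(s(f(e, s(e)))))))  →  f(e, s(f(g(s(e), s(0)), s(s(f(e, s(e)))))))   [R3 at 1]
3. f(e, s(f(g(s(e), s(0)), s(s(f(e, s(e)))))))  →  s(f(g(s(e), s(0)), s(s(f(e, s(e))))))   [R3 at ε]
4. s(f(g(s(e), s(0)), s(s(f(e, s(e))))))  →  s(f(e, s(s(f(e, s(e))))))   [R1 at 1.1]
5. s(f(e, s(s(f(e, s(e))))))  →  s(s(s(f(e, s(e)))))   [R3 at 1]
6. s(s(s(f(e, s(e)))))  →  s(s(s(s(e))))   [R3 at 1.1.1]

s(s(s(s(e))))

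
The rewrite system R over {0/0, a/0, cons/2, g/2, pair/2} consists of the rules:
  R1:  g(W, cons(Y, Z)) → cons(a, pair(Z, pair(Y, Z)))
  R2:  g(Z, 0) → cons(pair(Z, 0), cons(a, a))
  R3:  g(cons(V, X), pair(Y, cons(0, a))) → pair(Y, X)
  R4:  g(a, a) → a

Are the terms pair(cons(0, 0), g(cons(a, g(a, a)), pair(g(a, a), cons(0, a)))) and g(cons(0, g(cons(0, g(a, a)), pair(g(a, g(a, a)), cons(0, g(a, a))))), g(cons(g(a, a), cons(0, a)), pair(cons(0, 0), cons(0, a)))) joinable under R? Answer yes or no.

yes — NF(t₁) = pair(cons(0, 0), pair(a, a)), NF(t₂) = pair(cons(0, 0), pair(a, a))

Reduce t₁ = pair(cons(0, 0), g(cons(a, g(a, a)), pair(g(a, a), cons(0, a)))):
1. pair(cons(0, 0), g(cons(a, g(a, a)), pair(g(a, a), cons(0, a))))  →  pair(cons(0, 0), pair(g(a, a), g(a, a)))   [R3 at 2]
2. pair(cons(0, 0), pair(g(a, a), g(a, a)))  →  pair(cons(0, 0), pair(a, g(a, a)))   [R4 at 2.1]
3. pair(cons(0, 0), pair(a, g(a, a)))  →  pair(cons(0, 0), pair(a, a))   [R4 at 2.2]

Reduce t₂ = g(cons(0, g(cons(0, g(a, a)), pair(g(a, g(a, a)), cons(0, g(a, a))))), g(cons(g(a, a), cons(0, a)), pair(cons(0, 0), cons(0, a)))):
1. g(cons(0, g(cons(0, g(a, a)), pair(g(a, g(a, a)), cons(0, g(a, a))))), g(cons(g(a, a), cons(0, a)), pair(cons(0, 0), cons(0, a))))  →  g(cons(0, g(cons(0, a), pair(g(a, g(a, a)), cons(0, g(a, a))))), g(cons(g(a, a), cons(0, a)), pair(cons(0, 0), cons(0, a))))   [R4 at 1.2.1.2]
2. g(cons(0, g(cons(0, a), pair(g(a, g(a, a)), cons(0, g(a, a))))), g(cons(g(a, a), cons(0, a)), pair(cons(0, 0), cons(0, a))))  →  g(cons(0, g(cons(0, a), pair(g(a, a), cons(0, g(a, a))))), g(cons(g(a, a), cons(0, a)), pair(cons(0, 0), cons(0, a))))   [R4 at 1.2.2.1.2]
3. g(cons(0, g(cons(0, a), pair(g(a, a), cons(0, g(a, a))))), g(cons(g(a, a), cons(0, a)), pair(cons(0, 0), cons(0, a))))  →  g(cons(0, g(cons(0, a), pair(a, cons(0, g(a, a))))), g(cons(g(a, a), cons(0, a)), pair(cons(0, 0), cons(0, a))))   [R4 at 1.2.2.1]
4. g(cons(0, g(cons(0, a), pair(a, cons(0, g(a, a))))), g(cons(g(a, a), cons(0, a)), pair(cons(0, 0), cons(0, a))))  →  g(cons(0, g(cons(0, a), pair(a, cons(0, a)))), g(cons(g(a, a), cons(0, a)), pair(cons(0, 0), cons(0, a))))   [R4 at 1.2.2.2.2]
5. g(cons(0, g(cons(0, a), pair(a, cons(0, a)))), g(cons(g(a, a), cons(0, a)), pair(cons(0, 0), cons(0, a))))  →  g(cons(0, pair(a, a)), g(cons(g(a, a), cons(0, a)), pair(cons(0, 0), cons(0, a))))   [R3 at 1.2]
6. g(cons(0, pair(a, a)), g(cons(g(a, a), cons(0, a)), pair(cons(0, 0), cons(0, a))))  →  g(cons(0, pair(a, a)), pair(cons(0, 0), cons(0, a)))   [R3 at 2]
7. g(cons(0, pair(a, a)), pair(cons(0, 0), cons(0, a)))  →  pair(cons(0, 0), pair(a, a))   [R3 at ε]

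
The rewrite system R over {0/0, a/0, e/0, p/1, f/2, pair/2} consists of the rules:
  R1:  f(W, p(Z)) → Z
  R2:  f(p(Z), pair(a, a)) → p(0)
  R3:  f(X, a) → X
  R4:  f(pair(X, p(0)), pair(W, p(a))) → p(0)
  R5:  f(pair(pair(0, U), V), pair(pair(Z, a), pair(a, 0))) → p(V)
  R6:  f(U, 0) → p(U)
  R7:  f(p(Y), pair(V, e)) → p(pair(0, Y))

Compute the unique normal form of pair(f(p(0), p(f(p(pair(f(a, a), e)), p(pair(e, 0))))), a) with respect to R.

pair(pair(e, 0), a)

1. pair(f(p(0), p(f(p(pair(f(a, a), e)), p(pair(e, 0))))), a)  →  pair(f(p(pair(f(a, a), e)), p(pair(e, 0))), a)   [R1 at 1]
2. pair(f(p(pair(f(a, a), e)), p(pair(e, 0))), a)  →  pair(pair(e, 0), a)   [R1 at 1]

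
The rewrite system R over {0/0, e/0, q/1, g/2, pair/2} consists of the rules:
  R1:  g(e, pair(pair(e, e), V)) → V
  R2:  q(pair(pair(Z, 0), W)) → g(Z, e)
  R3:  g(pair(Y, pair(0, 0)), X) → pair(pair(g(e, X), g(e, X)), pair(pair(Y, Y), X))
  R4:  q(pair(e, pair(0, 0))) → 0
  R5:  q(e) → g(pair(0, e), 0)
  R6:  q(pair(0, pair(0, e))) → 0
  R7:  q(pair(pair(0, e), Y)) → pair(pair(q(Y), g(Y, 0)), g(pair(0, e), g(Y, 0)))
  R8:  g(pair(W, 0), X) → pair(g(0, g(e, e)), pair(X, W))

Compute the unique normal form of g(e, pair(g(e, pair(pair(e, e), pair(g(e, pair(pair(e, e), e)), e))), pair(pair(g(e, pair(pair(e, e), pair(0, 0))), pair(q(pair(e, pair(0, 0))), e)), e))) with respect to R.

1. g(e, pair(g(e, pair(pair(e, e), pair(g(e, pair(pair(e, e), e)), e))), pair(pair(g(e, pair(pair(e, e), pair(0, 0))), pair(q(pair(e, pair(0, 0))), e)), e)))  →  g(e, pair(pair(g(e, pair(pair(e, e), e)), e), pair(pair(g(e, pair(pair(e, e), pair(0, 0))), pair(q(pair(e, pair(0, 0))), e)), e)))   [R1 at 2.1]
2. g(e, pair(pair(g(e, pair(pair(e, e), e)), e), pair(pair(g(e, pair(pair(e, e), pair(0, 0))), pair(q(pair(e, pair(0, 0))), e)), e)))  →  g(e, pair(pair(e, e), pair(pair(g(e, pair(pair(e, e), pair(0, 0))), pair(q(pair(e, pair(0, 0))), e)), e)))   [R1 at 2.1.1]
3. g(e, pair(pair(e, e), pair(pair(g(e, pair(pair(e, e), pair(0, 0))), pair(q(pair(e, pair(0, 0))), e)), e)))  →  pair(pair(g(e, pair(pair(e, e), pair(0, 0))), pair(q(pair(e, pair(0, 0))), e)), e)   [R1 at ε]
4. pair(pair(g(e, pair(pair(e, e), pair(0, 0))), pair(q(pair(e, pair(0, 0))), e)), e)  →  pair(pair(pair(0, 0), pair(q(pair(e, pair(0, 0))), e)), e)   [R1 at 1.1]
5. pair(pair(pair(0, 0), pair(q(pair(e, pair(0, 0))), e)), e)  →  pair(pair(pair(0, 0), pair(0, e)), e)   [R4 at 1.2.1]

pair(pair(pair(0, 0), pair(0, e)), e)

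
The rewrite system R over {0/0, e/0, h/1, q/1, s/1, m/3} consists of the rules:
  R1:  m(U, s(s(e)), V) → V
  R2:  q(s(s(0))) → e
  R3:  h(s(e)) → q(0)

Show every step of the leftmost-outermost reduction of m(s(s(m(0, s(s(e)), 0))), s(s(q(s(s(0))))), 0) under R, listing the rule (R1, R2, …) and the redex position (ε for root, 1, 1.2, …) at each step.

1. m(s(s(m(0, s(s(e)), 0))), s(s(q(s(s(0))))), 0)  →  m(s(s(0)), s(s(q(s(s(0))))), 0)   [R1 at 1.1.1]
2. m(s(s(0)), s(s(q(s(s(0))))), 0)  →  m(s(s(0)), s(s(e)), 0)   [R2 at 2.1.1]
3. m(s(s(0)), s(s(e)), 0)  →  0   [R1 at ε]

0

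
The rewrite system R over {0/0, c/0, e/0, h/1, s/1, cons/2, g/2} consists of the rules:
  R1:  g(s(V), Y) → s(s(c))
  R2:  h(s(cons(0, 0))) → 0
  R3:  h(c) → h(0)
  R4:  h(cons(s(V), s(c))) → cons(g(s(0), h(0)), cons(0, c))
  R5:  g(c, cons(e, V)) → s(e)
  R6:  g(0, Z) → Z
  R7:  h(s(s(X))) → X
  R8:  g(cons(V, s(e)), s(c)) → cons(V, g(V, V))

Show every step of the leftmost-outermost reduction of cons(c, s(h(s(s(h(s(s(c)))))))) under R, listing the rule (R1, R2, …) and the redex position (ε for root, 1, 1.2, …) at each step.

1. cons(c, s(h(s(s(h(s(s(c))))))))  →  cons(c, s(h(s(s(c)))))   [R7 at 2.1]
2. cons(c, s(h(s(s(c)))))  →  cons(c, s(c))   [R7 at 2.1]

cons(c, s(c))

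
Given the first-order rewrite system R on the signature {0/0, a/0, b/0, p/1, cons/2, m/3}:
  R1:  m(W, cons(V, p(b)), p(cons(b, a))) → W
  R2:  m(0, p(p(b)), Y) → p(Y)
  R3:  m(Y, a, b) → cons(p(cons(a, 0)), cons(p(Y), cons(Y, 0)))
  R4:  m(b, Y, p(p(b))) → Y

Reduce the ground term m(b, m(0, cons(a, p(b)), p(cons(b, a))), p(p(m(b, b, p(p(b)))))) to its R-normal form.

1. m(b, m(0, cons(a, p(b)), p(cons(b, a))), p(p(m(b, b, p(p(b))))))  →  m(b, 0, p(p(m(b, b, p(p(b))))))   [R1 at 2]
2. m(b, 0, p(p(m(b, b, p(p(b))))))  →  m(b, 0, p(p(b)))   [R4 at 3.1.1]
3. m(b, 0, p(p(b)))  →  0   [R4 at ε]

0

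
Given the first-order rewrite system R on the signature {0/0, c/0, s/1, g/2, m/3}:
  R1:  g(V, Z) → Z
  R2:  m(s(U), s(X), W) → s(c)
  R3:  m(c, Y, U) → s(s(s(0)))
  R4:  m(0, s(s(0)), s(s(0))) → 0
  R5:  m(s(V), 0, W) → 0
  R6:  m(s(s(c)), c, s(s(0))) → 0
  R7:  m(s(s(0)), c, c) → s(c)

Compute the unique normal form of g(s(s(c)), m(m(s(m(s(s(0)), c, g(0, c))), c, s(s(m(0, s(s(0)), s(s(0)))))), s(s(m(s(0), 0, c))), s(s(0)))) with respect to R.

1. g(s(s(c)), m(m(s(m(s(s(0)), c, g(0, c))), c, s(s(m(0, s(s(0)), s(s(0)))))), s(s(m(s(0), 0, c))), s(s(0))))  →  m(m(s(m(s(s(0)), c, g(0, c))), c, s(s(m(0, s(s(0)), s(s(0)))))), s(s(m(s(0), 0, c))), s(s(0)))   [R1 at ε]
2. m(m(s(m(s(s(0)), c, g(0, c))), c, s(s(m(0, s(s(0)), s(s(0)))))), s(s(m(s(0), 0, c))), s(s(0)))  →  m(m(s(m(s(s(0)), c, c)), c, s(s(m(0, s(s(0)), s(s(0)))))), s(s(m(s(0), 0, c))), s(s(0)))   [R1 at 1.1.1.3]
3. m(m(s(m(s(s(0)), c, c)), c, s(s(m(0, s(s(0)), s(s(0)))))), s(s(m(s(0), 0, c))), s(s(0)))  →  m(m(s(s(c)), c, s(s(m(0, s(s(0)), s(s(0)))))), s(s(m(s(0), 0, c))), s(s(0)))   [R7 at 1.1.1]
4. m(m(s(s(c)), c, s(s(m(0, s(s(0)), s(s(0)))))), s(s(m(s(0), 0, c))), s(s(0)))  →  m(m(s(s(c)), c, s(s(0))), s(s(m(s(0), 0, c))), s(s(0)))   [R4 at 1.3.1.1]
5. m(m(s(s(c)), c, s(s(0))), s(s(m(s(0), 0, c))), s(s(0)))  →  m(0, s(s(m(s(0), 0, c))), s(s(0)))   [R6 at 1]
6. m(0, s(s(m(s(0), 0, c))), s(s(0)))  →  m(0, s(s(0)), s(s(0)))   [R5 at 2.1.1]
7. m(0, s(s(0)), s(s(0)))  →  0   [R4 at ε]

0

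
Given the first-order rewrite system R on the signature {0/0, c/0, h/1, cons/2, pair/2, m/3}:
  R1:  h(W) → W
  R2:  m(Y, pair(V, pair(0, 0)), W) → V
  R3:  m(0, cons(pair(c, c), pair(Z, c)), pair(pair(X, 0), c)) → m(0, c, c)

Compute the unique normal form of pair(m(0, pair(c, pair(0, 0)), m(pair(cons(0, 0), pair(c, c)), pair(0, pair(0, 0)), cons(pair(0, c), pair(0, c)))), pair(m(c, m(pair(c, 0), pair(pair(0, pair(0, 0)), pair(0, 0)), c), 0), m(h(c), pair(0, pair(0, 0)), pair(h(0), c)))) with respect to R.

1. pair(m(0, pair(c, pair(0, 0)), m(pair(cons(0, 0), pair(c, c)), pair(0, pair(0, 0)), cons(pair(0, c), pair(0, c)))), pair(m(c, m(pair(c, 0), pair(pair(0, pair(0, 0)), pair(0, 0)), c), 0), m(h(c), pair(0, pair(0, 0)), pair(h(0), c))))  →  pair(c, pair(m(c, m(pair(c, 0), pair(pair(0, pair(0, 0)), pair(0, 0)), c), 0), m(h(c), pair(0, pair(0, 0)), pair(h(0), c))))   [R2 at 1]
2. pair(c, pair(m(c, m(pair(c, 0), pair(pair(0, pair(0, 0)), pair(0, 0)), c), 0), m(h(c), pair(0, pair(0, 0)), pair(h(0), c))))  →  pair(c, pair(m(c, pair(0, pair(0, 0)), 0), m(h(c), pair(0, pair(0, 0)), pair(h(0), c))))   [R2 at 2.1.2]
3. pair(c, pair(m(c, pair(0, pair(0, 0)), 0), m(h(c), pair(0, pair(0, 0)), pair(h(0), c))))  →  pair(c, pair(0, m(h(c), pair(0, pair(0, 0)), pair(h(0), c))))   [R2 at 2.1]
4. pair(c, pair(0, m(h(c), pair(0, pair(0, 0)), pair(h(0), c))))  →  pair(c, pair(0, 0))   [R2 at 2.2]

pair(c, pair(0, 0))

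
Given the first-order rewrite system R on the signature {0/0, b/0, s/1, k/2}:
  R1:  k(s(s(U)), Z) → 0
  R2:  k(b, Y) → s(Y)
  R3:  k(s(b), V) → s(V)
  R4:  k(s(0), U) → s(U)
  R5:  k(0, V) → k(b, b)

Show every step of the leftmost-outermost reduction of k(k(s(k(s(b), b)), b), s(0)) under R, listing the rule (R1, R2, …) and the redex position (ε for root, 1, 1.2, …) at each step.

1. k(k(s(k(s(b), b)), b), s(0))  →  k(k(s(s(b)), b), s(0))   [R3 at 1.1.1]
2. k(k(s(s(b)), b), s(0))  →  k(0, s(0))   [R1 at 1]
3. k(0, s(0))  →  k(b, b)   [R5 at ε]
4. k(b, b)  →  s(b)   [R2 at ε]

s(b)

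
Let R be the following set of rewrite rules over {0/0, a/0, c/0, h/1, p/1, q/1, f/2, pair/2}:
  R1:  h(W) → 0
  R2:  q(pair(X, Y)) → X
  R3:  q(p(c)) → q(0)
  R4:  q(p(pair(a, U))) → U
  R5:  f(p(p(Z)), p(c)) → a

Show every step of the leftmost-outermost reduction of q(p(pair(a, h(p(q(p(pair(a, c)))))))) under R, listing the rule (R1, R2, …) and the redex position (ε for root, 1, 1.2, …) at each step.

0

1. q(p(pair(a, h(p(q(p(pair(a, c))))))))  →  h(p(q(p(pair(a, c)))))   [R4 at ε]
2. h(p(q(p(pair(a, c)))))  →  0   [R1 at ε]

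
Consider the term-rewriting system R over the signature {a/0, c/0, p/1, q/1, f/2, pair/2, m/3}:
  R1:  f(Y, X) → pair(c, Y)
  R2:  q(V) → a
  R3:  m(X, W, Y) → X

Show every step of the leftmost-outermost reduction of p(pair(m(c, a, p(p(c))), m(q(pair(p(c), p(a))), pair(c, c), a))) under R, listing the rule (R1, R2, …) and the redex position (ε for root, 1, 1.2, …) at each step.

p(pair(c, a))

1. p(pair(m(c, a, p(p(c))), m(q(pair(p(c), p(a))), pair(c, c), a)))  →  p(pair(c, m(q(pair(p(c), p(a))), pair(c, c), a)))   [R3 at 1.1]
2. p(pair(c, m(q(pair(p(c), p(a))), pair(c, c), a)))  →  p(pair(c, q(pair(p(c), p(a)))))   [R3 at 1.2]
3. p(pair(c, q(pair(p(c), p(a)))))  →  p(pair(c, a))   [R2 at 1.2]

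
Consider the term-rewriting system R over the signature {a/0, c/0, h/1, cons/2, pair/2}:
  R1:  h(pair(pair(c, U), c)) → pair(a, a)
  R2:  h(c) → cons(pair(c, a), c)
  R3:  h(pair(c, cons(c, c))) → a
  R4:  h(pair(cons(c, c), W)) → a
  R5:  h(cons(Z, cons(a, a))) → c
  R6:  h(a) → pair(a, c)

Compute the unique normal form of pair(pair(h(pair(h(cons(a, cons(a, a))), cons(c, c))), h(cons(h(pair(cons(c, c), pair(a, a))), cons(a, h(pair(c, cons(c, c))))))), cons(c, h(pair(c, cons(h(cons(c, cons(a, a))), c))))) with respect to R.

1. pair(pair(h(pair(h(cons(a, cons(a, a))), cons(c, c))), h(cons(h(pair(cons(c, c), pair(a, a))), cons(a, h(pair(c, cons(c, c))))))), cons(c, h(pair(c, cons(h(cons(c, cons(a, a))), c)))))  →  pair(pair(h(pair(c, cons(c, c))), h(cons(h(pair(cons(c, c), pair(a, a))), cons(a, h(pair(c, cons(c, c))))))), cons(c, h(pair(c, cons(h(cons(c, cons(a, a))), c)))))   [R5 at 1.1.1.1]
2. pair(pair(h(pair(c, cons(c, c))), h(cons(h(pair(cons(c, c), pair(a, a))), cons(a, h(pair(c, cons(c, c))))))), cons(c, h(pair(c, cons(h(cons(c, cons(a, a))), c)))))  →  pair(pair(a, h(cons(h(pair(cons(c, c), pair(a, a))), cons(a, h(pair(c, cons(c, c))))))), cons(c, h(pair(c, cons(h(cons(c, cons(a, a))), c)))))   [R3 at 1.1]
3. pair(pair(a, h(cons(h(pair(cons(c, c), pair(a, a))), cons(a, h(pair(c, cons(c, c))))))), cons(c, h(pair(c, cons(h(cons(c, cons(a, a))), c)))))  →  pair(pair(a, h(cons(a, cons(a, h(pair(c, cons(c, c))))))), cons(c, h(pair(c, cons(h(cons(c, cons(a, a))), c)))))   [R4 at 1.2.1.1]
4. pair(pair(a, h(cons(a, cons(a, h(pair(c, cons(c, c))))))), cons(c, h(pair(c, cons(h(cons(c, cons(a, a))), c)))))  →  pair(pair(a, h(cons(a, cons(a, a)))), cons(c, h(pair(c, cons(h(cons(c, cons(a, a))), c)))))   [R3 at 1.2.1.2.2]
5. pair(pair(a, h(cons(a, cons(a, a)))), cons(c, h(pair(c, cons(h(cons(c, cons(a, a))), c)))))  →  pair(pair(a, c), cons(c, h(pair(c, cons(h(cons(c, cons(a, a))), c)))))   [R5 at 1.2]
6. pair(pair(a, c), cons(c, h(pair(c, cons(h(cons(c, cons(a, a))), c)))))  →  pair(pair(a, c), cons(c, h(pair(c, cons(c, c)))))   [R5 at 2.2.1.2.1]
7. pair(pair(a, c), cons(c, h(pair(c, cons(c, c)))))  →  pair(pair(a, c), cons(c, a))   [R3 at 2.2]

pair(pair(a, c), cons(c, a))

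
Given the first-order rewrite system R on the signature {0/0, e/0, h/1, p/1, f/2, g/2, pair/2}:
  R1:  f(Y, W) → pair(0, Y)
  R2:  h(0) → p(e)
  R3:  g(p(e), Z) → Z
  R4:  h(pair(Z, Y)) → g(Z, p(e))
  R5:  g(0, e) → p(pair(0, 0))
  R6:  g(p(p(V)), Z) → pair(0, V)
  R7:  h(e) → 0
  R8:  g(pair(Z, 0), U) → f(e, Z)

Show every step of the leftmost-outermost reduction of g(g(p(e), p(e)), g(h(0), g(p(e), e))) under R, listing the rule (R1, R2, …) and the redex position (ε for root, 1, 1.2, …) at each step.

1. g(g(p(e), p(e)), g(h(0), g(p(e), e)))  →  g(p(e), g(h(0), g(p(e), e)))   [R3 at 1]
2. g(p(e), g(h(0), g(p(e), e)))  →  g(h(0), g(p(e), e))   [R3 at ε]
3. g(h(0), g(p(e), e))  →  g(p(e), g(p(e), e))   [R2 at 1]
4. g(p(e), g(p(e), e))  →  g(p(e), e)   [R3 at ε]
5. g(p(e), e)  →  e   [R3 at ε]

e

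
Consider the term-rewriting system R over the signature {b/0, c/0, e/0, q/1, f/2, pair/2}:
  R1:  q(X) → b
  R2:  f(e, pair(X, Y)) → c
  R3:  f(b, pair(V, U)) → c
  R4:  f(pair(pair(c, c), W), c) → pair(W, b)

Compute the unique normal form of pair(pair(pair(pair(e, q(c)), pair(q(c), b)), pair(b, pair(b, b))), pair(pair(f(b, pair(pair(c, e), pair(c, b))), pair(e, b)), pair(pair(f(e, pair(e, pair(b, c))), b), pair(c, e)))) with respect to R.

pair(pair(pair(pair(e, b), pair(b, b)), pair(b, pair(b, b))), pair(pair(c, pair(e, b)), pair(pair(c, b), pair(c, e))))

1. pair(pair(pair(pair(e, q(c)), pair(q(c), b)), pair(b, pair(b, b))), pair(pair(f(b, pair(pair(c, e), pair(c, b))), pair(e, b)), pair(pair(f(e, pair(e, pair(b, c))), b), pair(c, e))))  →  pair(pair(pair(pair(e, b), pair(q(c), b)), pair(b, pair(b, b))), pair(pair(f(b, pair(pair(c, e), pair(c, b))), pair(e, b)), pair(pair(f(e, pair(e, pair(b, c))), b), pair(c, e))))   [R1 at 1.1.1.2]
2. pair(pair(pair(pair(e, b), pair(q(c), b)), pair(b, pair(b, b))), pair(pair(f(b, pair(pair(c, e), pair(c, b))), pair(e, b)), pair(pair(f(e, pair(e, pair(b, c))), b), pair(c, e))))  →  pair(pair(pair(pair(e, b), pair(b, b)), pair(b, pair(b, b))), pair(pair(f(b, pair(pair(c, e), pair(c, b))), pair(e, b)), pair(pair(f(e, pair(e, pair(b, c))), b), pair(c, e))))   [R1 at 1.1.2.1]
3. pair(pair(pair(pair(e, b), pair(b, b)), pair(b, pair(b, b))), pair(pair(f(b, pair(pair(c, e), pair(c, b))), pair(e, b)), pair(pair(f(e, pair(e, pair(b, c))), b), pair(c, e))))  →  pair(pair(pair(pair(e, b), pair(b, b)), pair(b, pair(b, b))), pair(pair(c, pair(e, b)), pair(pair(f(e, pair(e, pair(b, c))), b), pair(c, e))))   [R3 at 2.1.1]
4. pair(pair(pair(pair(e, b), pair(b, b)), pair(b, pair(b, b))), pair(pair(c, pair(e, b)), pair(pair(f(e, pair(e, pair(b, c))), b), pair(c, e))))  →  pair(pair(pair(pair(e, b), pair(b, b)), pair(b, pair(b, b))), pair(pair(c, pair(e, b)), pair(pair(c, b), pair(c, e))))   [R2 at 2.2.1.1]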